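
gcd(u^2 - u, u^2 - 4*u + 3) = u - 1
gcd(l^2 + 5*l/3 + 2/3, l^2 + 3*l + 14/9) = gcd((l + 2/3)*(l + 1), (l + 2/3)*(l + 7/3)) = l + 2/3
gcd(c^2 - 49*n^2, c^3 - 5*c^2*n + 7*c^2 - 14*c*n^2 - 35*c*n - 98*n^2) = c - 7*n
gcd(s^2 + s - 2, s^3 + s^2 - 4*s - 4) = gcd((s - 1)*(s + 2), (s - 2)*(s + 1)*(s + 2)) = s + 2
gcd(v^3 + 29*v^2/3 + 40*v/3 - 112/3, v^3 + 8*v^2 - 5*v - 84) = v^2 + 11*v + 28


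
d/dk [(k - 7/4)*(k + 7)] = 2*k + 21/4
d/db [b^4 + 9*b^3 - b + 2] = 4*b^3 + 27*b^2 - 1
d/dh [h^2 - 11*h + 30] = 2*h - 11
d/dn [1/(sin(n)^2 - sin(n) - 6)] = (1 - 2*sin(n))*cos(n)/(sin(n) + cos(n)^2 + 5)^2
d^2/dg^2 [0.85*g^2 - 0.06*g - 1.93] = 1.70000000000000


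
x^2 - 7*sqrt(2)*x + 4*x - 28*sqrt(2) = (x + 4)*(x - 7*sqrt(2))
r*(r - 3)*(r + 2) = r^3 - r^2 - 6*r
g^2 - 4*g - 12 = (g - 6)*(g + 2)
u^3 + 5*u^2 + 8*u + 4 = (u + 1)*(u + 2)^2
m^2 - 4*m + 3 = (m - 3)*(m - 1)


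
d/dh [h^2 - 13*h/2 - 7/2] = 2*h - 13/2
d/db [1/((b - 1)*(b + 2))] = (-2*b - 1)/(b^4 + 2*b^3 - 3*b^2 - 4*b + 4)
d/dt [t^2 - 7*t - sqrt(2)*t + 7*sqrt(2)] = 2*t - 7 - sqrt(2)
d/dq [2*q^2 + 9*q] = 4*q + 9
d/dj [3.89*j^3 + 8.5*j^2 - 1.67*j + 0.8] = 11.67*j^2 + 17.0*j - 1.67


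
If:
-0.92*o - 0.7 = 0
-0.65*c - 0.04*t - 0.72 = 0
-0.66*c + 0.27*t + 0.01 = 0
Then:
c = -0.96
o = -0.76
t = -2.39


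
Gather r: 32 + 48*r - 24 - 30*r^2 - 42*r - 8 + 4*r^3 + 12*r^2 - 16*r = 4*r^3 - 18*r^2 - 10*r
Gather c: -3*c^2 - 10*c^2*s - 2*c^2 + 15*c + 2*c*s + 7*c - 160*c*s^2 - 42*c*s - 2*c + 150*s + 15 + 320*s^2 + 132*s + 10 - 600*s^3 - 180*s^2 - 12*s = c^2*(-10*s - 5) + c*(-160*s^2 - 40*s + 20) - 600*s^3 + 140*s^2 + 270*s + 25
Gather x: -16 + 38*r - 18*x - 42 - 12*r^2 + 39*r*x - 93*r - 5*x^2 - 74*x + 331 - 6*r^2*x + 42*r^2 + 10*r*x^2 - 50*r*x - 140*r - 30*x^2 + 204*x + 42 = 30*r^2 - 195*r + x^2*(10*r - 35) + x*(-6*r^2 - 11*r + 112) + 315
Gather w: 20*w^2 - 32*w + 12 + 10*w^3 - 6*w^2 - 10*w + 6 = 10*w^3 + 14*w^2 - 42*w + 18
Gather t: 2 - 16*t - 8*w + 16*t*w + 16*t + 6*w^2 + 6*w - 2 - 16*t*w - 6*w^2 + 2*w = 0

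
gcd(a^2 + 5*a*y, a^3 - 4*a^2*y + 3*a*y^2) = a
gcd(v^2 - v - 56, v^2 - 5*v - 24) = v - 8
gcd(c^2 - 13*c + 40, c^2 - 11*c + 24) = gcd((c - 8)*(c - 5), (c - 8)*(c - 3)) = c - 8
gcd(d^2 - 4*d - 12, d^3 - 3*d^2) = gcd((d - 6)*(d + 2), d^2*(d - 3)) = 1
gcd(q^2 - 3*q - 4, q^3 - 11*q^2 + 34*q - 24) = q - 4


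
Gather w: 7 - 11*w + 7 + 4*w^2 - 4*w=4*w^2 - 15*w + 14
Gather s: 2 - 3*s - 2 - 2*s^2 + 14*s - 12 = -2*s^2 + 11*s - 12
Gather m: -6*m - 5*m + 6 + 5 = 11 - 11*m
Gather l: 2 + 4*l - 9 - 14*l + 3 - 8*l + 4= -18*l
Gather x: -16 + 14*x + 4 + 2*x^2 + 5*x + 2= 2*x^2 + 19*x - 10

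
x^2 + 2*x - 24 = (x - 4)*(x + 6)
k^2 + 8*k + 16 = (k + 4)^2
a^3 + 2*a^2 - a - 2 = (a - 1)*(a + 1)*(a + 2)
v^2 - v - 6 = (v - 3)*(v + 2)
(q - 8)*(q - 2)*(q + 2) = q^3 - 8*q^2 - 4*q + 32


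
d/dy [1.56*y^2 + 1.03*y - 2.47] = 3.12*y + 1.03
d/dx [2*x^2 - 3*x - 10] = 4*x - 3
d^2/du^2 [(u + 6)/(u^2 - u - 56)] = 2*((-3*u - 5)*(-u^2 + u + 56) - (u + 6)*(2*u - 1)^2)/(-u^2 + u + 56)^3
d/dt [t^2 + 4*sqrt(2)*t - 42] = 2*t + 4*sqrt(2)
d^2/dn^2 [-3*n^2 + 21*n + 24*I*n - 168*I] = -6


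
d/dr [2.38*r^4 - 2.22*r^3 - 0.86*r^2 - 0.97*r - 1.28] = 9.52*r^3 - 6.66*r^2 - 1.72*r - 0.97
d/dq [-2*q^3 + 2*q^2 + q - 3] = -6*q^2 + 4*q + 1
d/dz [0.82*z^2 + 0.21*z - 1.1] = 1.64*z + 0.21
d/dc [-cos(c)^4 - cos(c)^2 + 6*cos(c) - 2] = 2*(2*cos(c)^3 + cos(c) - 3)*sin(c)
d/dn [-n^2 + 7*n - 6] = 7 - 2*n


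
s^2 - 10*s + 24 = (s - 6)*(s - 4)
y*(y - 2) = y^2 - 2*y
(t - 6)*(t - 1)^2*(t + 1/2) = t^4 - 15*t^3/2 + 9*t^2 + t/2 - 3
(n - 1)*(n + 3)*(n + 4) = n^3 + 6*n^2 + 5*n - 12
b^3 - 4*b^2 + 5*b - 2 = (b - 2)*(b - 1)^2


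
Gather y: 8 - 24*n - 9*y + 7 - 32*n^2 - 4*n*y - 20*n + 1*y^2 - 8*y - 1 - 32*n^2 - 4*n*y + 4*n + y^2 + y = -64*n^2 - 40*n + 2*y^2 + y*(-8*n - 16) + 14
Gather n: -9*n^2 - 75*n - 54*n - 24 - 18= -9*n^2 - 129*n - 42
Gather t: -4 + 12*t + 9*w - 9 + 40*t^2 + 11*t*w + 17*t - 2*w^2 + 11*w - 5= 40*t^2 + t*(11*w + 29) - 2*w^2 + 20*w - 18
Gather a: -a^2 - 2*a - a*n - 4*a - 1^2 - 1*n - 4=-a^2 + a*(-n - 6) - n - 5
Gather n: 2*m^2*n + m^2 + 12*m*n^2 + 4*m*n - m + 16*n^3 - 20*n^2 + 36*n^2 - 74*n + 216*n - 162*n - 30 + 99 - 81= m^2 - m + 16*n^3 + n^2*(12*m + 16) + n*(2*m^2 + 4*m - 20) - 12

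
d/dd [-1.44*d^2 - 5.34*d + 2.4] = -2.88*d - 5.34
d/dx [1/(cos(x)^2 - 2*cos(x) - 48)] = 2*(cos(x) - 1)*sin(x)/(sin(x)^2 + 2*cos(x) + 47)^2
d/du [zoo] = 0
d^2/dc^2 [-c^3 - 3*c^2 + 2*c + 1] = -6*c - 6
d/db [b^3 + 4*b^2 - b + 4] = 3*b^2 + 8*b - 1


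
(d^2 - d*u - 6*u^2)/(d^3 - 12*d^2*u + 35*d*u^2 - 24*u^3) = (d + 2*u)/(d^2 - 9*d*u + 8*u^2)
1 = 1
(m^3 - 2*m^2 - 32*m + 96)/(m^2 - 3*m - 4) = (m^2 + 2*m - 24)/(m + 1)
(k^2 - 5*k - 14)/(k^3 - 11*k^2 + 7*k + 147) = (k + 2)/(k^2 - 4*k - 21)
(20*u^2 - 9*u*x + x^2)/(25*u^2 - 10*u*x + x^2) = (-4*u + x)/(-5*u + x)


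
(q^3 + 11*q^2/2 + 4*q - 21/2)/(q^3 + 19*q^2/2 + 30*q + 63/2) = (q - 1)/(q + 3)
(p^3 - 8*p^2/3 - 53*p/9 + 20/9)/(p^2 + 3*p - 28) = (9*p^2 + 12*p - 5)/(9*(p + 7))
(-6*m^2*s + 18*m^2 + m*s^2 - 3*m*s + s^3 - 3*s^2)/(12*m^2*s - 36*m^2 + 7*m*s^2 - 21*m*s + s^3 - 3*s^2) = (-2*m + s)/(4*m + s)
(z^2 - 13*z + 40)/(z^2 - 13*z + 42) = (z^2 - 13*z + 40)/(z^2 - 13*z + 42)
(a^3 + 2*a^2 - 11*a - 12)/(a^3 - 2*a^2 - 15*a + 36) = (a + 1)/(a - 3)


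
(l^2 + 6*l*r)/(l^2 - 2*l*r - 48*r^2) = l/(l - 8*r)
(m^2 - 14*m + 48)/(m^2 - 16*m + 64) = (m - 6)/(m - 8)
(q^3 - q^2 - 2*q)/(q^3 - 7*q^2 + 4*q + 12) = q/(q - 6)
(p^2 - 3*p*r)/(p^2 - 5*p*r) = (p - 3*r)/(p - 5*r)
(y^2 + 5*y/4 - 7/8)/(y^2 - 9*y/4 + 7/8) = (4*y + 7)/(4*y - 7)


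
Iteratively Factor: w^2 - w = (w - 1)*(w)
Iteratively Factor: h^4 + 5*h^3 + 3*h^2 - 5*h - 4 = (h + 4)*(h^3 + h^2 - h - 1) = (h + 1)*(h + 4)*(h^2 - 1) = (h - 1)*(h + 1)*(h + 4)*(h + 1)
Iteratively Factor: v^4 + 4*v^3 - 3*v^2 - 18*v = (v + 3)*(v^3 + v^2 - 6*v) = v*(v + 3)*(v^2 + v - 6) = v*(v + 3)^2*(v - 2)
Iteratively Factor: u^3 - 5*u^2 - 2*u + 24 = (u - 4)*(u^2 - u - 6) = (u - 4)*(u + 2)*(u - 3)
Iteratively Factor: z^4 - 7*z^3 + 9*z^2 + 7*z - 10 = (z - 2)*(z^3 - 5*z^2 - z + 5) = (z - 5)*(z - 2)*(z^2 - 1) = (z - 5)*(z - 2)*(z + 1)*(z - 1)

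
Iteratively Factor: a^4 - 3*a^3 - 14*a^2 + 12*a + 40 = (a - 2)*(a^3 - a^2 - 16*a - 20) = (a - 2)*(a + 2)*(a^2 - 3*a - 10) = (a - 5)*(a - 2)*(a + 2)*(a + 2)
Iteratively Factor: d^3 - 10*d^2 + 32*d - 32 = (d - 4)*(d^2 - 6*d + 8) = (d - 4)^2*(d - 2)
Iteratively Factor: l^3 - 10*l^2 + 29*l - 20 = (l - 5)*(l^2 - 5*l + 4) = (l - 5)*(l - 4)*(l - 1)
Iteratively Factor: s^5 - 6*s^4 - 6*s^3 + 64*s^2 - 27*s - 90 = (s - 5)*(s^4 - s^3 - 11*s^2 + 9*s + 18) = (s - 5)*(s - 2)*(s^3 + s^2 - 9*s - 9) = (s - 5)*(s - 3)*(s - 2)*(s^2 + 4*s + 3) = (s - 5)*(s - 3)*(s - 2)*(s + 1)*(s + 3)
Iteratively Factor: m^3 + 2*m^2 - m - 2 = (m - 1)*(m^2 + 3*m + 2) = (m - 1)*(m + 1)*(m + 2)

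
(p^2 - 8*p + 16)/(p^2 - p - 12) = (p - 4)/(p + 3)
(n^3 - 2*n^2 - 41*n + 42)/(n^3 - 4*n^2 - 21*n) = (n^2 + 5*n - 6)/(n*(n + 3))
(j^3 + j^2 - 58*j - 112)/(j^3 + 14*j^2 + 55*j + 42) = (j^2 - 6*j - 16)/(j^2 + 7*j + 6)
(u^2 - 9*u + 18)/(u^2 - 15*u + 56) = (u^2 - 9*u + 18)/(u^2 - 15*u + 56)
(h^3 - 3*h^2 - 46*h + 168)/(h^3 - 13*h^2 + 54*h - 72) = (h + 7)/(h - 3)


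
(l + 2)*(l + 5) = l^2 + 7*l + 10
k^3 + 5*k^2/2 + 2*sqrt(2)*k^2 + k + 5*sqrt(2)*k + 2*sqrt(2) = (k + 1/2)*(k + 2)*(k + 2*sqrt(2))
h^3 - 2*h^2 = h^2*(h - 2)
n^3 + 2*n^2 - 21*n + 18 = (n - 3)*(n - 1)*(n + 6)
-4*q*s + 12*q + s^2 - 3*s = (-4*q + s)*(s - 3)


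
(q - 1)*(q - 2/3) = q^2 - 5*q/3 + 2/3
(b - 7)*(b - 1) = b^2 - 8*b + 7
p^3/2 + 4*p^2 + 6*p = p*(p/2 + 1)*(p + 6)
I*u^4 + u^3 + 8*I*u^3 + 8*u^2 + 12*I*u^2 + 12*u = u*(u + 2)*(u + 6)*(I*u + 1)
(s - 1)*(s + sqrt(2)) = s^2 - s + sqrt(2)*s - sqrt(2)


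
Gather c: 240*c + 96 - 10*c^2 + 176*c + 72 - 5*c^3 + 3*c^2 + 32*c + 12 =-5*c^3 - 7*c^2 + 448*c + 180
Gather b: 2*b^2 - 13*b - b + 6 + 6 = 2*b^2 - 14*b + 12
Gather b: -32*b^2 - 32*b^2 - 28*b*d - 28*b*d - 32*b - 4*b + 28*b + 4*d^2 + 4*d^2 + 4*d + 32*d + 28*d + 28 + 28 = -64*b^2 + b*(-56*d - 8) + 8*d^2 + 64*d + 56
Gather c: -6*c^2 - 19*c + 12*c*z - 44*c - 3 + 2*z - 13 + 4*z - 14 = -6*c^2 + c*(12*z - 63) + 6*z - 30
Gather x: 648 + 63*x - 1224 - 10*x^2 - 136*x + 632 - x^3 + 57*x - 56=-x^3 - 10*x^2 - 16*x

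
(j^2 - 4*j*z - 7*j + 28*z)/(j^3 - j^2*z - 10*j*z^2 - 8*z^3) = (j - 7)/(j^2 + 3*j*z + 2*z^2)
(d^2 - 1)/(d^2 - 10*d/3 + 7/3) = 3*(d + 1)/(3*d - 7)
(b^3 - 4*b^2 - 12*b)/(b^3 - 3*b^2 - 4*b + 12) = b*(b - 6)/(b^2 - 5*b + 6)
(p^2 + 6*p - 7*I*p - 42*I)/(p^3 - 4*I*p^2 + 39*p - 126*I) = (p + 6)/(p^2 + 3*I*p + 18)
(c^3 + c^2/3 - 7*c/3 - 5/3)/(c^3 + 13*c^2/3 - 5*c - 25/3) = (c + 1)/(c + 5)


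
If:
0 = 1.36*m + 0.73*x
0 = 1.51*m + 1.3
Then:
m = -0.86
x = 1.60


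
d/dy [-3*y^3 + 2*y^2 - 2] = y*(4 - 9*y)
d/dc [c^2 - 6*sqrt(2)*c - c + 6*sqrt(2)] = 2*c - 6*sqrt(2) - 1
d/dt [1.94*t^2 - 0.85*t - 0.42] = 3.88*t - 0.85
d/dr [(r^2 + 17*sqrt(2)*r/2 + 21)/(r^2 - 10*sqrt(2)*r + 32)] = (-37*sqrt(2)*r^2 + 44*r + 964*sqrt(2))/(2*(r^4 - 20*sqrt(2)*r^3 + 264*r^2 - 640*sqrt(2)*r + 1024))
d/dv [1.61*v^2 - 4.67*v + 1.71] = 3.22*v - 4.67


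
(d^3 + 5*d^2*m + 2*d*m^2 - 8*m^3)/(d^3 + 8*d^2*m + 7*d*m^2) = (d^3 + 5*d^2*m + 2*d*m^2 - 8*m^3)/(d*(d^2 + 8*d*m + 7*m^2))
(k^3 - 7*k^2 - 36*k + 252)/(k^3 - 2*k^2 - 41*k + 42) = (k - 6)/(k - 1)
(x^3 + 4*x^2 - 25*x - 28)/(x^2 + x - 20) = (x^2 + 8*x + 7)/(x + 5)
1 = 1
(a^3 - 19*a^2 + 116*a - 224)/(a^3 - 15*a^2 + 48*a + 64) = (a^2 - 11*a + 28)/(a^2 - 7*a - 8)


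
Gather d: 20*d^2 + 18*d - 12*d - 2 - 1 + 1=20*d^2 + 6*d - 2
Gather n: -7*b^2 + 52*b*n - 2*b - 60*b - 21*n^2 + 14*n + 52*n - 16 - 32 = -7*b^2 - 62*b - 21*n^2 + n*(52*b + 66) - 48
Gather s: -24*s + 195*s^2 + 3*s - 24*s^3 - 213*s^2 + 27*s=-24*s^3 - 18*s^2 + 6*s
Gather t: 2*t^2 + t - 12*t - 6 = 2*t^2 - 11*t - 6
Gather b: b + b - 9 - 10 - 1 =2*b - 20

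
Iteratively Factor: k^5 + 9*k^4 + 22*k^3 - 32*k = (k)*(k^4 + 9*k^3 + 22*k^2 - 32) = k*(k + 4)*(k^3 + 5*k^2 + 2*k - 8) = k*(k - 1)*(k + 4)*(k^2 + 6*k + 8) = k*(k - 1)*(k + 2)*(k + 4)*(k + 4)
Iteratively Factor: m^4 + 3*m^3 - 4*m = (m + 2)*(m^3 + m^2 - 2*m) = m*(m + 2)*(m^2 + m - 2) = m*(m + 2)^2*(m - 1)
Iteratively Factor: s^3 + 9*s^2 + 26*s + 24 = (s + 3)*(s^2 + 6*s + 8) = (s + 3)*(s + 4)*(s + 2)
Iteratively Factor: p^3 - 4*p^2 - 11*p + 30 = (p - 5)*(p^2 + p - 6) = (p - 5)*(p + 3)*(p - 2)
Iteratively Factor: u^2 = (u)*(u)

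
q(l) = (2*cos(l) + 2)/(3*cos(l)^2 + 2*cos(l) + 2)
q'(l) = (6*sin(l)*cos(l) + 2*sin(l))*(2*cos(l) + 2)/(3*cos(l)^2 + 2*cos(l) + 2)^2 - 2*sin(l)/(3*cos(l)^2 + 2*cos(l) + 2)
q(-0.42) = 0.60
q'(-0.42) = -0.16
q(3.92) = 0.27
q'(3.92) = 0.88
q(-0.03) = 0.57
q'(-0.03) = -0.01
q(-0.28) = 0.59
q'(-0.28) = -0.11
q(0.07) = 0.57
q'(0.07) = 0.03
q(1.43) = 0.97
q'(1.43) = 0.33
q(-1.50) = 0.99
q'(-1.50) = -0.19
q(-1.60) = 1.00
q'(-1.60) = 0.09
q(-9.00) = 0.07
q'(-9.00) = 0.34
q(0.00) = 0.57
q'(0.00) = 0.00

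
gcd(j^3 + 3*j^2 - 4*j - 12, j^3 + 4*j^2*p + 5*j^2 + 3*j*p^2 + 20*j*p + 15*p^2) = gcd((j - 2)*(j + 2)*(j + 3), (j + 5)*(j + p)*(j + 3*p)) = 1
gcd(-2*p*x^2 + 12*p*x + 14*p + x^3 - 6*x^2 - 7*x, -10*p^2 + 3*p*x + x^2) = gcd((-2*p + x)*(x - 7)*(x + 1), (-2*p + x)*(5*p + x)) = -2*p + x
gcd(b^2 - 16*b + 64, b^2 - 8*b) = b - 8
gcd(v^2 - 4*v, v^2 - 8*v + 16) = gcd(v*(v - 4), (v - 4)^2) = v - 4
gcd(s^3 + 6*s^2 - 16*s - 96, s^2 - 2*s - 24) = s + 4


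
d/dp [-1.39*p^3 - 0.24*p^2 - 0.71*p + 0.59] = -4.17*p^2 - 0.48*p - 0.71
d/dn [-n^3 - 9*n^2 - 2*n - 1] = -3*n^2 - 18*n - 2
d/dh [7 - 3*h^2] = -6*h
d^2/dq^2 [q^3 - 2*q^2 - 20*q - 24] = 6*q - 4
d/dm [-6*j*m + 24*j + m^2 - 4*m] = -6*j + 2*m - 4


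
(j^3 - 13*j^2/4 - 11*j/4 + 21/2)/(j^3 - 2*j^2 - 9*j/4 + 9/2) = (4*j^2 - 5*j - 21)/(4*j^2 - 9)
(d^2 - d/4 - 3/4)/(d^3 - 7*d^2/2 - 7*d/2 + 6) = (4*d + 3)/(2*(2*d^2 - 5*d - 12))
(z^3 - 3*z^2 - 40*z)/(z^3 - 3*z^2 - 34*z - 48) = z*(z + 5)/(z^2 + 5*z + 6)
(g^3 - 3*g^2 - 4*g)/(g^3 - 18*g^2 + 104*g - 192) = g*(g + 1)/(g^2 - 14*g + 48)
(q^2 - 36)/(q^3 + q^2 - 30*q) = (q - 6)/(q*(q - 5))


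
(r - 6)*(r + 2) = r^2 - 4*r - 12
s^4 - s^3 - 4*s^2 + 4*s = s*(s - 2)*(s - 1)*(s + 2)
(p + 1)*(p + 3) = p^2 + 4*p + 3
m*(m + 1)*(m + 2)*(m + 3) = m^4 + 6*m^3 + 11*m^2 + 6*m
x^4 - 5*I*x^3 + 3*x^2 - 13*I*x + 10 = (x - 5*I)*(x - 2*I)*(x + I)^2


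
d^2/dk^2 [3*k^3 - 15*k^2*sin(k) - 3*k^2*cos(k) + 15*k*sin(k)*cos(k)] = 15*k^2*sin(k) + 3*k^2*cos(k) + 12*k*sin(k) - 30*k*sin(2*k) - 60*k*cos(k) + 18*k - 30*sin(k) - 6*cos(k) + 30*cos(2*k)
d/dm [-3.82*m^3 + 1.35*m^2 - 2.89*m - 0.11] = -11.46*m^2 + 2.7*m - 2.89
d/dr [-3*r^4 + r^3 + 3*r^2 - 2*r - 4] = -12*r^3 + 3*r^2 + 6*r - 2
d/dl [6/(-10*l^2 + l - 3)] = 6*(20*l - 1)/(10*l^2 - l + 3)^2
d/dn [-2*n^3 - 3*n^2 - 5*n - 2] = -6*n^2 - 6*n - 5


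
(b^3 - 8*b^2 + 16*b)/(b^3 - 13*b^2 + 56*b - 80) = b/(b - 5)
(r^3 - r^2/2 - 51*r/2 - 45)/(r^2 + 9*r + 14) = (2*r^3 - r^2 - 51*r - 90)/(2*(r^2 + 9*r + 14))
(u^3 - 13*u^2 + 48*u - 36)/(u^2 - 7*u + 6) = u - 6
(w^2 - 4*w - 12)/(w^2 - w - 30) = (w + 2)/(w + 5)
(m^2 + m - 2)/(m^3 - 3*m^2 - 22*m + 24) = (m + 2)/(m^2 - 2*m - 24)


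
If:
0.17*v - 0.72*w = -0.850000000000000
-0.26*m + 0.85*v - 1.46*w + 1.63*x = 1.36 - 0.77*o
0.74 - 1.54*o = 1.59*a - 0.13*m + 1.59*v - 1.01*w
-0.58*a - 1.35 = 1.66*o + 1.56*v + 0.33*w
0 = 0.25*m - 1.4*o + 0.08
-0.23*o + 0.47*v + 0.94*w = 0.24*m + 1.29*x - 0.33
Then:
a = 2.53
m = -5.52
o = -0.93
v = -1.02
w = 0.94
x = 1.76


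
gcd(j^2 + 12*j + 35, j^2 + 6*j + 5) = j + 5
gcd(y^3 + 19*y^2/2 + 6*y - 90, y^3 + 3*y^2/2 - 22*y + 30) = y^2 + 7*y/2 - 15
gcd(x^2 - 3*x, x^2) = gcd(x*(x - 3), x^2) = x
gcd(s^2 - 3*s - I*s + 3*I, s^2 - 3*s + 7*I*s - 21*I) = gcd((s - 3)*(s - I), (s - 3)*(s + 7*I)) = s - 3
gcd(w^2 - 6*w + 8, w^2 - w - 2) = w - 2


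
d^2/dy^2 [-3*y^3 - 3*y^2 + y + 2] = -18*y - 6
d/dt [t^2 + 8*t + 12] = 2*t + 8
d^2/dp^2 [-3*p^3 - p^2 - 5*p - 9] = -18*p - 2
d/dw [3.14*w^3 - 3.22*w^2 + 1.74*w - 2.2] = 9.42*w^2 - 6.44*w + 1.74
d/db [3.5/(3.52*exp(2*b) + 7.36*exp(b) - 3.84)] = (-24.64*exp(b) - 25.76)*exp(b)/(3.52*exp(2*b) + 7.36*exp(b) - 3.84)^2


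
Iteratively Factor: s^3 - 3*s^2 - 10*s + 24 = (s + 3)*(s^2 - 6*s + 8) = (s - 4)*(s + 3)*(s - 2)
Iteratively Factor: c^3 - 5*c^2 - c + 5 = (c - 5)*(c^2 - 1) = (c - 5)*(c - 1)*(c + 1)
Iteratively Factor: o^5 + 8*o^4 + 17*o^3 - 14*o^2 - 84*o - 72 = (o + 2)*(o^4 + 6*o^3 + 5*o^2 - 24*o - 36) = (o + 2)*(o + 3)*(o^3 + 3*o^2 - 4*o - 12) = (o + 2)*(o + 3)^2*(o^2 - 4) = (o - 2)*(o + 2)*(o + 3)^2*(o + 2)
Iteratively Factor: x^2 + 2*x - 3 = (x - 1)*(x + 3)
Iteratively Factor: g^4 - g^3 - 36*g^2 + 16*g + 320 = (g + 4)*(g^3 - 5*g^2 - 16*g + 80) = (g - 5)*(g + 4)*(g^2 - 16) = (g - 5)*(g - 4)*(g + 4)*(g + 4)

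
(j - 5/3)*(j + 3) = j^2 + 4*j/3 - 5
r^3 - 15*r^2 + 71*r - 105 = (r - 7)*(r - 5)*(r - 3)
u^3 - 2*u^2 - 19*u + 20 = (u - 5)*(u - 1)*(u + 4)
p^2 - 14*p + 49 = (p - 7)^2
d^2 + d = d*(d + 1)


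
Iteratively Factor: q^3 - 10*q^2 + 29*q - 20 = (q - 5)*(q^2 - 5*q + 4) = (q - 5)*(q - 1)*(q - 4)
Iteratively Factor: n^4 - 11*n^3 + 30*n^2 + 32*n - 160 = (n - 4)*(n^3 - 7*n^2 + 2*n + 40) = (n - 4)^2*(n^2 - 3*n - 10) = (n - 4)^2*(n + 2)*(n - 5)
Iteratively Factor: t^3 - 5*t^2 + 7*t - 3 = (t - 1)*(t^2 - 4*t + 3) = (t - 3)*(t - 1)*(t - 1)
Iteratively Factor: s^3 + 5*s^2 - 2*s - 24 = (s - 2)*(s^2 + 7*s + 12) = (s - 2)*(s + 4)*(s + 3)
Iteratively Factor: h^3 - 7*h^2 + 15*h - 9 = (h - 3)*(h^2 - 4*h + 3) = (h - 3)*(h - 1)*(h - 3)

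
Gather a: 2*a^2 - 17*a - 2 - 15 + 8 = 2*a^2 - 17*a - 9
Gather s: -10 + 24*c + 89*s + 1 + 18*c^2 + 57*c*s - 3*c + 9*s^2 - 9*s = 18*c^2 + 21*c + 9*s^2 + s*(57*c + 80) - 9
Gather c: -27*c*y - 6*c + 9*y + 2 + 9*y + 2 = c*(-27*y - 6) + 18*y + 4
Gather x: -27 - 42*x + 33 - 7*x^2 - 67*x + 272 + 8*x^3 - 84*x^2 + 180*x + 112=8*x^3 - 91*x^2 + 71*x + 390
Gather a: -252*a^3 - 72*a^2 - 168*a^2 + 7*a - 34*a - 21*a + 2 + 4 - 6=-252*a^3 - 240*a^2 - 48*a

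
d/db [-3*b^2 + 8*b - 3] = 8 - 6*b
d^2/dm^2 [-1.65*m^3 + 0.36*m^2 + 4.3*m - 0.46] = 0.72 - 9.9*m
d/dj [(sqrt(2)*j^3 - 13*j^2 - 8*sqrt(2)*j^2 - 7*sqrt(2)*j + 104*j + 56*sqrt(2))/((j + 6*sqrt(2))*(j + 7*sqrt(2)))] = (sqrt(2)*j^4 + 52*j^3 - 312*j^2 + 90*sqrt(2)*j^2 - 2184*j - 1456*sqrt(2)*j - 588*sqrt(2) + 7280)/(j^4 + 26*sqrt(2)*j^3 + 506*j^2 + 2184*sqrt(2)*j + 7056)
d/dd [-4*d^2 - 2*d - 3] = -8*d - 2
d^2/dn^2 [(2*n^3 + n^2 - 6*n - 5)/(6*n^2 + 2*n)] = 5*(-11*n^3 - 27*n^2 - 9*n - 1)/(n^3*(27*n^3 + 27*n^2 + 9*n + 1))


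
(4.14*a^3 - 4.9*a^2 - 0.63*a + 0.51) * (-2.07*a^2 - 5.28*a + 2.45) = -8.5698*a^5 - 11.7162*a^4 + 37.3191*a^3 - 9.7343*a^2 - 4.2363*a + 1.2495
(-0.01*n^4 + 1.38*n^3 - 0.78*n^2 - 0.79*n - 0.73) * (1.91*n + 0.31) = -0.0191*n^5 + 2.6327*n^4 - 1.062*n^3 - 1.7507*n^2 - 1.6392*n - 0.2263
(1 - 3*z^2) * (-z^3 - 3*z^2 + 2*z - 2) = 3*z^5 + 9*z^4 - 7*z^3 + 3*z^2 + 2*z - 2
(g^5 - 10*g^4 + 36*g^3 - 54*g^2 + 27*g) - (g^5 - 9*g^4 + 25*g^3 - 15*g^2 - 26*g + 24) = -g^4 + 11*g^3 - 39*g^2 + 53*g - 24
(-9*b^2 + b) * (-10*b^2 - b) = 90*b^4 - b^3 - b^2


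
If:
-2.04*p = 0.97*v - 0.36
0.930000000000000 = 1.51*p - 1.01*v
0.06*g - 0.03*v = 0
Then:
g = -0.19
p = 0.36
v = -0.38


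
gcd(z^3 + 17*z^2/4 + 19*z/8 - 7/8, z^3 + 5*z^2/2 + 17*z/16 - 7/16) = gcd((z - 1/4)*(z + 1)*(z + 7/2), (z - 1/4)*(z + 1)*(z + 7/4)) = z^2 + 3*z/4 - 1/4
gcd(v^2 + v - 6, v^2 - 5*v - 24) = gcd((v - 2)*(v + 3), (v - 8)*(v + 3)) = v + 3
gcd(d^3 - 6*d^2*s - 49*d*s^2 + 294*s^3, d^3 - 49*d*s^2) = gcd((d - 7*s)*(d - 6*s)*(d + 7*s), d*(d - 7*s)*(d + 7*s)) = -d^2 + 49*s^2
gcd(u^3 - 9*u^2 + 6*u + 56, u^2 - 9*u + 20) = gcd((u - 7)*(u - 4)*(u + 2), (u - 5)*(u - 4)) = u - 4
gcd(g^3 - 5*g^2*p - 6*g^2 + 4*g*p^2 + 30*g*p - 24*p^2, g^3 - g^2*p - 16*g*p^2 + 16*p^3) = g^2 - 5*g*p + 4*p^2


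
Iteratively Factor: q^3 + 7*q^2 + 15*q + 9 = (q + 3)*(q^2 + 4*q + 3) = (q + 3)^2*(q + 1)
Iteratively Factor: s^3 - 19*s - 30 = (s + 2)*(s^2 - 2*s - 15) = (s + 2)*(s + 3)*(s - 5)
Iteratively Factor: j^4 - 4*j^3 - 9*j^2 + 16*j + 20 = (j + 2)*(j^3 - 6*j^2 + 3*j + 10) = (j + 1)*(j + 2)*(j^2 - 7*j + 10) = (j - 5)*(j + 1)*(j + 2)*(j - 2)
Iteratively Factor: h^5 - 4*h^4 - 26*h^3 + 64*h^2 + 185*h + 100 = (h - 5)*(h^4 + h^3 - 21*h^2 - 41*h - 20) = (h - 5)*(h + 4)*(h^3 - 3*h^2 - 9*h - 5) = (h - 5)*(h + 1)*(h + 4)*(h^2 - 4*h - 5) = (h - 5)^2*(h + 1)*(h + 4)*(h + 1)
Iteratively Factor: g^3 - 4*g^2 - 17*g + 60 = (g + 4)*(g^2 - 8*g + 15) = (g - 3)*(g + 4)*(g - 5)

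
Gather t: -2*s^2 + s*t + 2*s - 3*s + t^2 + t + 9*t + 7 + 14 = -2*s^2 - s + t^2 + t*(s + 10) + 21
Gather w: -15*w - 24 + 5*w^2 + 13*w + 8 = 5*w^2 - 2*w - 16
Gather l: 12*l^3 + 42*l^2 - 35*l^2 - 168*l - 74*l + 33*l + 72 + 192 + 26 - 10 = 12*l^3 + 7*l^2 - 209*l + 280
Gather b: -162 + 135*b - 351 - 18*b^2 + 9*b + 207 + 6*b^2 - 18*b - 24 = -12*b^2 + 126*b - 330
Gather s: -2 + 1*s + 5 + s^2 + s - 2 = s^2 + 2*s + 1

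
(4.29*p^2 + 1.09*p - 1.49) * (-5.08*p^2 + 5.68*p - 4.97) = -21.7932*p^4 + 18.83*p^3 - 7.5609*p^2 - 13.8805*p + 7.4053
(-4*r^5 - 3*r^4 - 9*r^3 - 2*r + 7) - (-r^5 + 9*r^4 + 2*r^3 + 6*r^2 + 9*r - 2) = -3*r^5 - 12*r^4 - 11*r^3 - 6*r^2 - 11*r + 9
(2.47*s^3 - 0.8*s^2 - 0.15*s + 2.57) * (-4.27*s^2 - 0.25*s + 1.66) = -10.5469*s^5 + 2.7985*s^4 + 4.9407*s^3 - 12.2644*s^2 - 0.8915*s + 4.2662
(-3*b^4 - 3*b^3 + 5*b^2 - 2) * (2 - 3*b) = 9*b^5 + 3*b^4 - 21*b^3 + 10*b^2 + 6*b - 4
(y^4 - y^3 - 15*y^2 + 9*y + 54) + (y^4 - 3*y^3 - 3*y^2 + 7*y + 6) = 2*y^4 - 4*y^3 - 18*y^2 + 16*y + 60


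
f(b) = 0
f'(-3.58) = 0.00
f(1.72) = 0.00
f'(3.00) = 0.00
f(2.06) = 0.00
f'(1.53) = 0.00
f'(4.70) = 0.00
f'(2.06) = 0.00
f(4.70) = 0.00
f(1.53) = 0.00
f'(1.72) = 0.00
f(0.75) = 0.00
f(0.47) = 0.00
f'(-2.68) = 0.00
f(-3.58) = 0.00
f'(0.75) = 0.00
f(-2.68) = 0.00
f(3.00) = 0.00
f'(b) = 0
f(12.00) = 0.00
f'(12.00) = 0.00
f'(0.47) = 0.00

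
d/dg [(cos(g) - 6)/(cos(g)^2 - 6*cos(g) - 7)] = (cos(g)^2 - 12*cos(g) + 43)*sin(g)/(sin(g)^2 + 6*cos(g) + 6)^2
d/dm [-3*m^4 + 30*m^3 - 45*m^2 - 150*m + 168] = -12*m^3 + 90*m^2 - 90*m - 150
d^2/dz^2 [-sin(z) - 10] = sin(z)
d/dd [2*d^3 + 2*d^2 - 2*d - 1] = 6*d^2 + 4*d - 2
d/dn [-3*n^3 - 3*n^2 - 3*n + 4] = -9*n^2 - 6*n - 3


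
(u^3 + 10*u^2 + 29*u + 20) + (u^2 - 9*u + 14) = u^3 + 11*u^2 + 20*u + 34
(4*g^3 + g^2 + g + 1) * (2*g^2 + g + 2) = 8*g^5 + 6*g^4 + 11*g^3 + 5*g^2 + 3*g + 2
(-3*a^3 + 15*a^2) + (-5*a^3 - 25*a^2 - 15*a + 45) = -8*a^3 - 10*a^2 - 15*a + 45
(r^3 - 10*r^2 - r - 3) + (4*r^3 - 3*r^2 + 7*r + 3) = 5*r^3 - 13*r^2 + 6*r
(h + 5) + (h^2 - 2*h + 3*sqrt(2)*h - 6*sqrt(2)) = h^2 - h + 3*sqrt(2)*h - 6*sqrt(2) + 5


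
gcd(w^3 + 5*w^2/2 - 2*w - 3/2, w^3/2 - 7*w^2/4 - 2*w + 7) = 1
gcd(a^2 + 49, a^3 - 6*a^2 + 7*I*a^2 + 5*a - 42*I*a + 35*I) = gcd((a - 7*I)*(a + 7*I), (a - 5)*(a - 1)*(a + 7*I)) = a + 7*I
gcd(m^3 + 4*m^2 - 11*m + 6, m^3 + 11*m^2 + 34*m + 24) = m + 6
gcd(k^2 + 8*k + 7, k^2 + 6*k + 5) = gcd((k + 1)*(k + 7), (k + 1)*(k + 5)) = k + 1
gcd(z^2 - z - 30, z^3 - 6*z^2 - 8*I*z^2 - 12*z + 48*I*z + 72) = z - 6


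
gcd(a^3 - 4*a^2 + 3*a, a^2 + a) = a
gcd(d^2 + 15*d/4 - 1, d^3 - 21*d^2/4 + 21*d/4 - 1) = d - 1/4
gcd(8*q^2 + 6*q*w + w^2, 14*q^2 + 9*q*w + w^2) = 2*q + w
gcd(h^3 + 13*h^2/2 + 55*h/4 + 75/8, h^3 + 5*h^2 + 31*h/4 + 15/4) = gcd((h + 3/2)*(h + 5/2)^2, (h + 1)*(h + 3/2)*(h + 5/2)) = h^2 + 4*h + 15/4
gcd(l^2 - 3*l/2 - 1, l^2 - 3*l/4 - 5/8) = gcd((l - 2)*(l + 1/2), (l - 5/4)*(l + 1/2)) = l + 1/2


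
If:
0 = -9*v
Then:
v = 0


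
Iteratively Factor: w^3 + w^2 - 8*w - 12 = (w + 2)*(w^2 - w - 6) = (w + 2)^2*(w - 3)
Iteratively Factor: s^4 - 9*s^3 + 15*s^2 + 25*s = (s - 5)*(s^3 - 4*s^2 - 5*s) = s*(s - 5)*(s^2 - 4*s - 5) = s*(s - 5)^2*(s + 1)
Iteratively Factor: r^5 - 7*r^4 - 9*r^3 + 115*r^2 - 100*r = (r - 5)*(r^4 - 2*r^3 - 19*r^2 + 20*r) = r*(r - 5)*(r^3 - 2*r^2 - 19*r + 20) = r*(r - 5)^2*(r^2 + 3*r - 4) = r*(r - 5)^2*(r - 1)*(r + 4)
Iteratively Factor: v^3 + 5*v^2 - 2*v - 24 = (v + 4)*(v^2 + v - 6) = (v + 3)*(v + 4)*(v - 2)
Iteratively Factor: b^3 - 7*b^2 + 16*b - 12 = (b - 3)*(b^2 - 4*b + 4) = (b - 3)*(b - 2)*(b - 2)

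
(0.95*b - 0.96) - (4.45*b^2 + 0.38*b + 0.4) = -4.45*b^2 + 0.57*b - 1.36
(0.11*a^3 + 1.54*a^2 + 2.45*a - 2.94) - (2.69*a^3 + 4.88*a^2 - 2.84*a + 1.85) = -2.58*a^3 - 3.34*a^2 + 5.29*a - 4.79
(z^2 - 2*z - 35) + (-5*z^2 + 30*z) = -4*z^2 + 28*z - 35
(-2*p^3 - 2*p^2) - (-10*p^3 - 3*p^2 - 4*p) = 8*p^3 + p^2 + 4*p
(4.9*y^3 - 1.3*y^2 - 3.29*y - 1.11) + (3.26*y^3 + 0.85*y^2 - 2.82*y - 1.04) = 8.16*y^3 - 0.45*y^2 - 6.11*y - 2.15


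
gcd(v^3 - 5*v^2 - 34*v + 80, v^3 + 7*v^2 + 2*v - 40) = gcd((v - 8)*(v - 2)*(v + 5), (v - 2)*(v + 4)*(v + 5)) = v^2 + 3*v - 10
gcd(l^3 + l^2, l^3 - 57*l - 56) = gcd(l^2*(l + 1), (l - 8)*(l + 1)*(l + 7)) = l + 1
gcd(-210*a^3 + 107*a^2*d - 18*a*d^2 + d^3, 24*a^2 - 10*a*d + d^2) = 6*a - d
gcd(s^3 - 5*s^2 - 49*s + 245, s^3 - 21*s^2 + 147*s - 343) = s - 7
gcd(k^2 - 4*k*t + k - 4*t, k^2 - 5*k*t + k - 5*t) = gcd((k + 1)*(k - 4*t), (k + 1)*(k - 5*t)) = k + 1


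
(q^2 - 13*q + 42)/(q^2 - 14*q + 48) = (q - 7)/(q - 8)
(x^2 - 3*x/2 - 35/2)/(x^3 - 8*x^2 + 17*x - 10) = (x + 7/2)/(x^2 - 3*x + 2)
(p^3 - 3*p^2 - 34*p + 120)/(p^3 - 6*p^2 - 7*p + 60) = (p + 6)/(p + 3)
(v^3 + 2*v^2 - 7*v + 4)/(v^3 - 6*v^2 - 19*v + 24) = (v^2 + 3*v - 4)/(v^2 - 5*v - 24)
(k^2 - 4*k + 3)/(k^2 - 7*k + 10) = (k^2 - 4*k + 3)/(k^2 - 7*k + 10)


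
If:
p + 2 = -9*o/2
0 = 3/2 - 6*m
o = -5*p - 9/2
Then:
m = 1/4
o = -11/43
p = -73/86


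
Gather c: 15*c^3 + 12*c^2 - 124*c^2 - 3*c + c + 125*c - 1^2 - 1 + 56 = 15*c^3 - 112*c^2 + 123*c + 54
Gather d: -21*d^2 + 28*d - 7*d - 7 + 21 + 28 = -21*d^2 + 21*d + 42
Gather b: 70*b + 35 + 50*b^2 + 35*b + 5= 50*b^2 + 105*b + 40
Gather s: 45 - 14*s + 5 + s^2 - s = s^2 - 15*s + 50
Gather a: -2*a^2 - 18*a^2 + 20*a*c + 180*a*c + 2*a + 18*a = -20*a^2 + a*(200*c + 20)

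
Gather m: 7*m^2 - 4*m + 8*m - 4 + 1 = 7*m^2 + 4*m - 3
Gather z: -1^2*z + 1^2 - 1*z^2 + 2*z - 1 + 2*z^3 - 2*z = 2*z^3 - z^2 - z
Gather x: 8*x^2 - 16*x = 8*x^2 - 16*x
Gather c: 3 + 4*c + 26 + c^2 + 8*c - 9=c^2 + 12*c + 20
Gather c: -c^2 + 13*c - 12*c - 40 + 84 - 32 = -c^2 + c + 12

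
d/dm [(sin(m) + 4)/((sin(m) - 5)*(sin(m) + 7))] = (-8*sin(m) + cos(m)^2 - 44)*cos(m)/((sin(m) - 5)^2*(sin(m) + 7)^2)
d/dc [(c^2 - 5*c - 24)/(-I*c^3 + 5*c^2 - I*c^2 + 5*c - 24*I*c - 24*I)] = (-I*c^4 + 10*I*c^3 + c^2*(-30 + 101*I) + c*(-240 + 96*I) - 120 + 456*I)/(c^6 + c^5*(2 + 10*I) + c^4*(24 + 20*I) + c^3*(46 + 250*I) + c^2*(599 + 480*I) + c*(1152 + 240*I) + 576)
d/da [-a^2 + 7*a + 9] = 7 - 2*a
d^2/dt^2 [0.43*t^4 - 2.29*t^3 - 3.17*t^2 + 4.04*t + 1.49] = 5.16*t^2 - 13.74*t - 6.34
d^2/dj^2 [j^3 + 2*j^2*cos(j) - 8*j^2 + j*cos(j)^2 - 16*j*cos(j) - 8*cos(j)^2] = -2*j^2*cos(j) - 8*j*sin(j) + 16*j*cos(j) - 2*j*cos(2*j) + 6*j + 32*sin(j) - 2*sin(2*j) + 4*cos(j) + 16*cos(2*j) - 16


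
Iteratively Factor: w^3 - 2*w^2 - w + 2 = (w - 1)*(w^2 - w - 2) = (w - 1)*(w + 1)*(w - 2)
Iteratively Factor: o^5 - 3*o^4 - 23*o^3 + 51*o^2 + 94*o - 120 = (o + 4)*(o^4 - 7*o^3 + 5*o^2 + 31*o - 30) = (o + 2)*(o + 4)*(o^3 - 9*o^2 + 23*o - 15) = (o - 5)*(o + 2)*(o + 4)*(o^2 - 4*o + 3) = (o - 5)*(o - 1)*(o + 2)*(o + 4)*(o - 3)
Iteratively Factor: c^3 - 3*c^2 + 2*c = (c - 1)*(c^2 - 2*c) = (c - 2)*(c - 1)*(c)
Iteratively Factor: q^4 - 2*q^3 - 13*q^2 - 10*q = (q + 1)*(q^3 - 3*q^2 - 10*q) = (q - 5)*(q + 1)*(q^2 + 2*q) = q*(q - 5)*(q + 1)*(q + 2)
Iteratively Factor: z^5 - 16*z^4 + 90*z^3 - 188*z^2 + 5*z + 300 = (z - 4)*(z^4 - 12*z^3 + 42*z^2 - 20*z - 75) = (z - 5)*(z - 4)*(z^3 - 7*z^2 + 7*z + 15) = (z - 5)*(z - 4)*(z - 3)*(z^2 - 4*z - 5) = (z - 5)^2*(z - 4)*(z - 3)*(z + 1)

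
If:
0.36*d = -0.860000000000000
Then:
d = -2.39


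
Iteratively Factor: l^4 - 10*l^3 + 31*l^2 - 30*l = (l - 5)*(l^3 - 5*l^2 + 6*l) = (l - 5)*(l - 3)*(l^2 - 2*l) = (l - 5)*(l - 3)*(l - 2)*(l)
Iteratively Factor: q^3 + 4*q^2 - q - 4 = (q + 4)*(q^2 - 1) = (q - 1)*(q + 4)*(q + 1)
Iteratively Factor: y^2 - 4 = (y - 2)*(y + 2)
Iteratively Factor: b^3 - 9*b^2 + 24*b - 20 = (b - 5)*(b^2 - 4*b + 4) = (b - 5)*(b - 2)*(b - 2)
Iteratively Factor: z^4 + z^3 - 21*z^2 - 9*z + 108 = (z - 3)*(z^3 + 4*z^2 - 9*z - 36) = (z - 3)*(z + 3)*(z^2 + z - 12) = (z - 3)^2*(z + 3)*(z + 4)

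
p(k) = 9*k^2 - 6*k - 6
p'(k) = 18*k - 6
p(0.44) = -6.90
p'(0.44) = 1.92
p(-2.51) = 65.76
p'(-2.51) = -51.18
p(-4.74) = 224.65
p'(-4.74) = -91.32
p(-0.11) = -5.23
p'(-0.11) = -7.98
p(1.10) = -1.71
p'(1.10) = 13.80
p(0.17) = -6.76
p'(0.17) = -2.94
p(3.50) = 83.25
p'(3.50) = 57.00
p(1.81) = 12.62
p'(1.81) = 26.58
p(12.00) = 1218.00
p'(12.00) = 210.00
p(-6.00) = 354.00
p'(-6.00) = -114.00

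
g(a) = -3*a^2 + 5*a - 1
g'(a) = 5 - 6*a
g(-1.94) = -21.99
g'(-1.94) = 16.64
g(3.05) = -13.66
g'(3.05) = -13.30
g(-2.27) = -27.81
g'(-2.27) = 18.62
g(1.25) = 0.56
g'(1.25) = -2.50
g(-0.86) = -7.52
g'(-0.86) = 10.16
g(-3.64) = -58.95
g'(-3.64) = 26.84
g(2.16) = -4.20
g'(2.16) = -7.96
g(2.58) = -8.07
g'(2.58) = -10.48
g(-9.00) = -289.00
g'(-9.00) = 59.00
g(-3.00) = -43.00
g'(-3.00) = 23.00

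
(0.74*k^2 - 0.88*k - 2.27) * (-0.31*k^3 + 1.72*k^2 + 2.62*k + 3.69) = -0.2294*k^5 + 1.5456*k^4 + 1.1289*k^3 - 3.4794*k^2 - 9.1946*k - 8.3763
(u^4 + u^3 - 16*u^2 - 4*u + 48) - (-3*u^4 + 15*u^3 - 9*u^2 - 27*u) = 4*u^4 - 14*u^3 - 7*u^2 + 23*u + 48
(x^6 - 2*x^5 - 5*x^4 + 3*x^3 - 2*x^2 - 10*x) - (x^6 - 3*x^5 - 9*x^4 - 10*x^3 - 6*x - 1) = x^5 + 4*x^4 + 13*x^3 - 2*x^2 - 4*x + 1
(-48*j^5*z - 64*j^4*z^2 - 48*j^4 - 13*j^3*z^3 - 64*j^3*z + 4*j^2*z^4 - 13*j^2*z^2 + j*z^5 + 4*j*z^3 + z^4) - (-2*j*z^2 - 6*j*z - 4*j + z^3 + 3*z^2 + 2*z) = -48*j^5*z - 64*j^4*z^2 - 48*j^4 - 13*j^3*z^3 - 64*j^3*z + 4*j^2*z^4 - 13*j^2*z^2 + j*z^5 + 4*j*z^3 + 2*j*z^2 + 6*j*z + 4*j + z^4 - z^3 - 3*z^2 - 2*z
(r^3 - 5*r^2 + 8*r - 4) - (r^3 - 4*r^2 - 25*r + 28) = -r^2 + 33*r - 32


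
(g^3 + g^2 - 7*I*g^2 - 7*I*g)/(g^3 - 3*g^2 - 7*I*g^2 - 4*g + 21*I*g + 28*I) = g/(g - 4)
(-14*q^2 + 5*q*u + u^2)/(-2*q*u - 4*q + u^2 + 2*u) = (7*q + u)/(u + 2)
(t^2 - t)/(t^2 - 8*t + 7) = t/(t - 7)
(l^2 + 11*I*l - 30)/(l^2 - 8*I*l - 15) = (-l^2 - 11*I*l + 30)/(-l^2 + 8*I*l + 15)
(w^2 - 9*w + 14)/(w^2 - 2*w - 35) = (w - 2)/(w + 5)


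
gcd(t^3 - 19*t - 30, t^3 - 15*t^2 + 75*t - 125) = t - 5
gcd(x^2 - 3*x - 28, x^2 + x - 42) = 1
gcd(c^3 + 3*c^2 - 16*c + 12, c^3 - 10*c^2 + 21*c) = 1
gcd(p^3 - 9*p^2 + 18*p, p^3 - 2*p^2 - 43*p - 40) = 1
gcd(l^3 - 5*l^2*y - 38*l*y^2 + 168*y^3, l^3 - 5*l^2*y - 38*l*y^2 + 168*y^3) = l^3 - 5*l^2*y - 38*l*y^2 + 168*y^3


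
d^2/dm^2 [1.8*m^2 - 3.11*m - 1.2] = 3.60000000000000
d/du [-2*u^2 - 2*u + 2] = -4*u - 2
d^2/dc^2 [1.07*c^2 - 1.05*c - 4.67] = 2.14000000000000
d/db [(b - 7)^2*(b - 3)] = (b - 7)*(3*b - 13)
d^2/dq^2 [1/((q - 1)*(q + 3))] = 2*((q - 1)^2 + (q - 1)*(q + 3) + (q + 3)^2)/((q - 1)^3*(q + 3)^3)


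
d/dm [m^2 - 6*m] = 2*m - 6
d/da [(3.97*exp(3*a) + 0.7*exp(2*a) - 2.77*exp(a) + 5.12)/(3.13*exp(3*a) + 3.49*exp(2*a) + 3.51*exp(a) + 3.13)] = (11.6643*exp(4*a) + 45.2096*exp(3*a) + 1.32579999999999*exp(2*a) - 31.3556*exp(a) - 26.6413)*exp(a)/(9.7969*exp(6*a) + 21.8474*exp(5*a) + 34.1527*exp(4*a) + 44.0936*exp(3*a) + 34.1675*exp(2*a) + 21.9726*exp(a) + 9.7969)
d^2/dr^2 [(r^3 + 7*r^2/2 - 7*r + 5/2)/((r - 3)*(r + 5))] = 10/(r^3 - 9*r^2 + 27*r - 27)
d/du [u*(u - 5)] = 2*u - 5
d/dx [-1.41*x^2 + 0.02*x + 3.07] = 0.02 - 2.82*x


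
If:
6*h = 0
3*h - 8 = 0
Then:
No Solution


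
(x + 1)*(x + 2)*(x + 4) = x^3 + 7*x^2 + 14*x + 8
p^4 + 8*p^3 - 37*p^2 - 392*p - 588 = (p - 7)*(p + 2)*(p + 6)*(p + 7)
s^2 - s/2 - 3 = (s - 2)*(s + 3/2)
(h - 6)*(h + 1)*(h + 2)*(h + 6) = h^4 + 3*h^3 - 34*h^2 - 108*h - 72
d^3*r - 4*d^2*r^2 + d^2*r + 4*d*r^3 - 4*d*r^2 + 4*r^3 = (d - 2*r)^2*(d*r + r)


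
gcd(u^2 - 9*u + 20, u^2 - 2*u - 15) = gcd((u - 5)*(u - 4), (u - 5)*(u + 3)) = u - 5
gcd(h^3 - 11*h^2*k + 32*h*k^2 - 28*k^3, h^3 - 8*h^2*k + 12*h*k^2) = h - 2*k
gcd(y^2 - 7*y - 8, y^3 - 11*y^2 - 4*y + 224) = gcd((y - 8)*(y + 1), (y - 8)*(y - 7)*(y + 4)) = y - 8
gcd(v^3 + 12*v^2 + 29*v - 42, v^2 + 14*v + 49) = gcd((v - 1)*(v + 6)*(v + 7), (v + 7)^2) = v + 7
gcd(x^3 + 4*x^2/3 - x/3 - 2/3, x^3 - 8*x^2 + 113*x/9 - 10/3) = 1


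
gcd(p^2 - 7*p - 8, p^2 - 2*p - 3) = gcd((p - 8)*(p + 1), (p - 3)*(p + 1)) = p + 1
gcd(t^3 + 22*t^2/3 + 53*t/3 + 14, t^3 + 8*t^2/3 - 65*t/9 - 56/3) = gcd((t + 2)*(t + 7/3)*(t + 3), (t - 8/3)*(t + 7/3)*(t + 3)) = t^2 + 16*t/3 + 7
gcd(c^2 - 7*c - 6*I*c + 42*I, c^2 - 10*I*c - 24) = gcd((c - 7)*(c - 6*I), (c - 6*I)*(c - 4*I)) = c - 6*I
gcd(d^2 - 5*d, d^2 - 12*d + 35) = d - 5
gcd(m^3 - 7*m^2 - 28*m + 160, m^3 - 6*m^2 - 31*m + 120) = m^2 - 3*m - 40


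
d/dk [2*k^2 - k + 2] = 4*k - 1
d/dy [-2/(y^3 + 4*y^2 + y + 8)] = 2*(3*y^2 + 8*y + 1)/(y^3 + 4*y^2 + y + 8)^2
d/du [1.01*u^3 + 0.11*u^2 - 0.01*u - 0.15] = 3.03*u^2 + 0.22*u - 0.01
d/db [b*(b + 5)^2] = (b + 5)*(3*b + 5)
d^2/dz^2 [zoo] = 0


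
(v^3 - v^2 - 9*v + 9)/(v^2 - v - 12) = (v^2 - 4*v + 3)/(v - 4)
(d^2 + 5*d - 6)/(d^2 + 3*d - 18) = (d - 1)/(d - 3)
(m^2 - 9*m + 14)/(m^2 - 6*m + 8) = (m - 7)/(m - 4)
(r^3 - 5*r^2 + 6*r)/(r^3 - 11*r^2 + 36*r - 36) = r/(r - 6)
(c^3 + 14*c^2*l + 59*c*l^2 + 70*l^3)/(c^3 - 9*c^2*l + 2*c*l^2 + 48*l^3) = (c^2 + 12*c*l + 35*l^2)/(c^2 - 11*c*l + 24*l^2)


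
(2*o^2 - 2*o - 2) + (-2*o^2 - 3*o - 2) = -5*o - 4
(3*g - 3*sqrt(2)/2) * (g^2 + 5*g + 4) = 3*g^3 - 3*sqrt(2)*g^2/2 + 15*g^2 - 15*sqrt(2)*g/2 + 12*g - 6*sqrt(2)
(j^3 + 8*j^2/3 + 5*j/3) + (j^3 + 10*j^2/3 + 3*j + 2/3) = 2*j^3 + 6*j^2 + 14*j/3 + 2/3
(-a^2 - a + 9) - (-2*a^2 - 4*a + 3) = a^2 + 3*a + 6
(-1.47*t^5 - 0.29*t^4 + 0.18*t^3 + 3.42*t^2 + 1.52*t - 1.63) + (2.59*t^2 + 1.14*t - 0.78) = -1.47*t^5 - 0.29*t^4 + 0.18*t^3 + 6.01*t^2 + 2.66*t - 2.41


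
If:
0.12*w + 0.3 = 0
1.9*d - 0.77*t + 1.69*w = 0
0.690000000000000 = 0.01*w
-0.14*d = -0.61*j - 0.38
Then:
No Solution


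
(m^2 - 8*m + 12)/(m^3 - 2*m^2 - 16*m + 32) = (m - 6)/(m^2 - 16)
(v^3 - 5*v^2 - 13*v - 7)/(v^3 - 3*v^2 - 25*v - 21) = (v + 1)/(v + 3)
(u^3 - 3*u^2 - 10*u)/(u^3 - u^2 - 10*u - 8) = u*(u - 5)/(u^2 - 3*u - 4)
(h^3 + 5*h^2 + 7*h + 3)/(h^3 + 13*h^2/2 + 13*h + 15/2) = 2*(h + 1)/(2*h + 5)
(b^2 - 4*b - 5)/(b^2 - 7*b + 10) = (b + 1)/(b - 2)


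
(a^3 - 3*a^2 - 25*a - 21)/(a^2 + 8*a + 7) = (a^2 - 4*a - 21)/(a + 7)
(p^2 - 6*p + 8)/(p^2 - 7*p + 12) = (p - 2)/(p - 3)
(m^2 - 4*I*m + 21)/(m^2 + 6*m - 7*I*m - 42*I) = (m + 3*I)/(m + 6)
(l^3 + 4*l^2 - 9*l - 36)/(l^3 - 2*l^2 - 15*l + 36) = (l + 3)/(l - 3)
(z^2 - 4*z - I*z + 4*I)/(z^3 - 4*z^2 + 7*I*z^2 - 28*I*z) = (z - I)/(z*(z + 7*I))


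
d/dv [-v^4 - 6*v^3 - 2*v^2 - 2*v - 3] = -4*v^3 - 18*v^2 - 4*v - 2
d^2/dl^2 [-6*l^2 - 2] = -12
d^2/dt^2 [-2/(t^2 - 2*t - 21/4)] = 64*(-4*t^2 + 8*t + 16*(t - 1)^2 + 21)/(-4*t^2 + 8*t + 21)^3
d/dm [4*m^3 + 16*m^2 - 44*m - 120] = 12*m^2 + 32*m - 44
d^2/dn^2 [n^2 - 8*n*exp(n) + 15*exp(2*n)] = -8*n*exp(n) + 60*exp(2*n) - 16*exp(n) + 2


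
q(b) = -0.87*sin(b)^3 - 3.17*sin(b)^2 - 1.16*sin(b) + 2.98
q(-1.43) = 1.87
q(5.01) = 1.95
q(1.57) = -2.22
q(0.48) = 1.68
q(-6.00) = 2.39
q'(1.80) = 2.23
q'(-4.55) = 1.61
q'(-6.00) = -3.01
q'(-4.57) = 1.42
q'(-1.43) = 0.36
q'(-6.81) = 1.18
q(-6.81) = 2.87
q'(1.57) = -0.01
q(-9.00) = 2.98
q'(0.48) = -4.12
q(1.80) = -1.96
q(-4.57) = -2.12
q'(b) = -2.61*sin(b)^2*cos(b) - 6.34*sin(b)*cos(b) - 1.16*cos(b)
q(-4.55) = -2.09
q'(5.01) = 0.74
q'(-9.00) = -0.92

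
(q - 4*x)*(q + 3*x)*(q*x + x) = q^3*x - q^2*x^2 + q^2*x - 12*q*x^3 - q*x^2 - 12*x^3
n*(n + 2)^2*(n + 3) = n^4 + 7*n^3 + 16*n^2 + 12*n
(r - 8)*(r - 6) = r^2 - 14*r + 48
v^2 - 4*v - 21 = (v - 7)*(v + 3)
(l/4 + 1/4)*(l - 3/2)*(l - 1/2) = l^3/4 - l^2/4 - 5*l/16 + 3/16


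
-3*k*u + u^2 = u*(-3*k + u)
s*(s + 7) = s^2 + 7*s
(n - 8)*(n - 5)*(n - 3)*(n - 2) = n^4 - 18*n^3 + 111*n^2 - 278*n + 240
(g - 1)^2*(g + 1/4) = g^3 - 7*g^2/4 + g/2 + 1/4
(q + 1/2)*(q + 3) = q^2 + 7*q/2 + 3/2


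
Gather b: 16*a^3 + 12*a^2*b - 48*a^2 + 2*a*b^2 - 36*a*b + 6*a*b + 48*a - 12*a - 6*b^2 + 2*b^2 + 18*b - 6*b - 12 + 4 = 16*a^3 - 48*a^2 + 36*a + b^2*(2*a - 4) + b*(12*a^2 - 30*a + 12) - 8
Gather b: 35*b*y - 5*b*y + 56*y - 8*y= 30*b*y + 48*y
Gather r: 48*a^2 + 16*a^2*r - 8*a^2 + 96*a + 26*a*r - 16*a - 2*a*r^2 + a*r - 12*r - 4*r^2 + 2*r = 40*a^2 + 80*a + r^2*(-2*a - 4) + r*(16*a^2 + 27*a - 10)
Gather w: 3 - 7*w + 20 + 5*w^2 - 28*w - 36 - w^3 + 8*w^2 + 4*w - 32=-w^3 + 13*w^2 - 31*w - 45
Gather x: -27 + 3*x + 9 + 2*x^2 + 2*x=2*x^2 + 5*x - 18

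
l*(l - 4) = l^2 - 4*l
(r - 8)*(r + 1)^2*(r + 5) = r^4 - r^3 - 45*r^2 - 83*r - 40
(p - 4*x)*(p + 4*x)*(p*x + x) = p^3*x + p^2*x - 16*p*x^3 - 16*x^3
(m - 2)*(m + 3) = m^2 + m - 6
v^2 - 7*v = v*(v - 7)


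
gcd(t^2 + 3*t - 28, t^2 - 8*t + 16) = t - 4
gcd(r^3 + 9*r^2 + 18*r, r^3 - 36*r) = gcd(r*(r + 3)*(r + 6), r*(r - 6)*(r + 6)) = r^2 + 6*r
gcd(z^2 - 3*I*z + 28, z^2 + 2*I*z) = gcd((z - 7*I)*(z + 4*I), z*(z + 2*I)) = 1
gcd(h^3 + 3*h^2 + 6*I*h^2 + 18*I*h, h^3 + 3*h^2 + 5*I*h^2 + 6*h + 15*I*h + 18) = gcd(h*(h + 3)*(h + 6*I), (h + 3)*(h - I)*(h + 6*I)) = h^2 + h*(3 + 6*I) + 18*I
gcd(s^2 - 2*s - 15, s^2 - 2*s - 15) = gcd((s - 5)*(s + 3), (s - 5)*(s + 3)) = s^2 - 2*s - 15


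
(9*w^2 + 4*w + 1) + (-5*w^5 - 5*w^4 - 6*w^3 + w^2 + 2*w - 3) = -5*w^5 - 5*w^4 - 6*w^3 + 10*w^2 + 6*w - 2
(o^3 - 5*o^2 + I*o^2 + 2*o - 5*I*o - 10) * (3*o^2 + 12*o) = 3*o^5 - 3*o^4 + 3*I*o^4 - 54*o^3 - 3*I*o^3 - 6*o^2 - 60*I*o^2 - 120*o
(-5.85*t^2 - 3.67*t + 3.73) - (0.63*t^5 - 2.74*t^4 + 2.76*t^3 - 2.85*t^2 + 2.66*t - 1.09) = -0.63*t^5 + 2.74*t^4 - 2.76*t^3 - 3.0*t^2 - 6.33*t + 4.82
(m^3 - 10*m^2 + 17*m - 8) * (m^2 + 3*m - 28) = m^5 - 7*m^4 - 41*m^3 + 323*m^2 - 500*m + 224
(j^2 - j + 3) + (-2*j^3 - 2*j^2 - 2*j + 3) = -2*j^3 - j^2 - 3*j + 6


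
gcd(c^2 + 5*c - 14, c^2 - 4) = c - 2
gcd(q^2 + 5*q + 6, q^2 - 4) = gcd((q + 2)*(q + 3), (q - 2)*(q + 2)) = q + 2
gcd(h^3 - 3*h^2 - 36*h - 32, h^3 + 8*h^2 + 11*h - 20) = h + 4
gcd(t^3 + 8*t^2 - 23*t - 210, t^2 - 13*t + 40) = t - 5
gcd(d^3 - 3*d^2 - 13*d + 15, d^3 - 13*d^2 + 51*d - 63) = 1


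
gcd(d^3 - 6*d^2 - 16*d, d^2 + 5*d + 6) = d + 2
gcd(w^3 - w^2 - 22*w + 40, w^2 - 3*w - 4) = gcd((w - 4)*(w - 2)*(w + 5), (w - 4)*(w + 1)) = w - 4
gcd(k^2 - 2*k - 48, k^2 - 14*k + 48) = k - 8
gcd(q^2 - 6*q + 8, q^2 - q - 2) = q - 2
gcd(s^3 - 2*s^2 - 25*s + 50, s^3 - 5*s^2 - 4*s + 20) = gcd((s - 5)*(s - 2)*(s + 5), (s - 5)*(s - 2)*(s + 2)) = s^2 - 7*s + 10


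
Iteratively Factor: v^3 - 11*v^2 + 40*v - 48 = (v - 4)*(v^2 - 7*v + 12) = (v - 4)*(v - 3)*(v - 4)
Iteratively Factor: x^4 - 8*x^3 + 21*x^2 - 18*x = (x - 3)*(x^3 - 5*x^2 + 6*x) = x*(x - 3)*(x^2 - 5*x + 6) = x*(x - 3)*(x - 2)*(x - 3)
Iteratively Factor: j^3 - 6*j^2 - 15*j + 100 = (j - 5)*(j^2 - j - 20) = (j - 5)^2*(j + 4)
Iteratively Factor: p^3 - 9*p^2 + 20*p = (p)*(p^2 - 9*p + 20) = p*(p - 4)*(p - 5)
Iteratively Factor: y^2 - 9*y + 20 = (y - 5)*(y - 4)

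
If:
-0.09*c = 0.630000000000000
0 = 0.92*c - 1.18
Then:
No Solution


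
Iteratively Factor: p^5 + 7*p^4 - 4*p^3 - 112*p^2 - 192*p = (p + 4)*(p^4 + 3*p^3 - 16*p^2 - 48*p) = p*(p + 4)*(p^3 + 3*p^2 - 16*p - 48) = p*(p + 3)*(p + 4)*(p^2 - 16) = p*(p + 3)*(p + 4)^2*(p - 4)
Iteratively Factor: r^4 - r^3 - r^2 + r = (r - 1)*(r^3 - r) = (r - 1)^2*(r^2 + r) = (r - 1)^2*(r + 1)*(r)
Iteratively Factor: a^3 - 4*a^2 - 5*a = (a)*(a^2 - 4*a - 5) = a*(a - 5)*(a + 1)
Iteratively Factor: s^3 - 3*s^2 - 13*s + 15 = (s - 5)*(s^2 + 2*s - 3) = (s - 5)*(s + 3)*(s - 1)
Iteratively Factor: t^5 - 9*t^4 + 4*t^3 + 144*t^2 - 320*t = (t)*(t^4 - 9*t^3 + 4*t^2 + 144*t - 320) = t*(t + 4)*(t^3 - 13*t^2 + 56*t - 80) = t*(t - 4)*(t + 4)*(t^2 - 9*t + 20) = t*(t - 5)*(t - 4)*(t + 4)*(t - 4)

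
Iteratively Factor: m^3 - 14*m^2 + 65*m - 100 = (m - 4)*(m^2 - 10*m + 25) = (m - 5)*(m - 4)*(m - 5)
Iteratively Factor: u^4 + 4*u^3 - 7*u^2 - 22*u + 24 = (u + 4)*(u^3 - 7*u + 6) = (u + 3)*(u + 4)*(u^2 - 3*u + 2) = (u - 1)*(u + 3)*(u + 4)*(u - 2)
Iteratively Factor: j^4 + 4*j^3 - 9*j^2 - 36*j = (j)*(j^3 + 4*j^2 - 9*j - 36) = j*(j - 3)*(j^2 + 7*j + 12) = j*(j - 3)*(j + 3)*(j + 4)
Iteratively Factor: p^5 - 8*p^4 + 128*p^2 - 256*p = (p)*(p^4 - 8*p^3 + 128*p - 256) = p*(p - 4)*(p^3 - 4*p^2 - 16*p + 64) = p*(p - 4)*(p + 4)*(p^2 - 8*p + 16) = p*(p - 4)^2*(p + 4)*(p - 4)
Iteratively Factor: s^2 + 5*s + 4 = (s + 4)*(s + 1)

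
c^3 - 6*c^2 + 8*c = c*(c - 4)*(c - 2)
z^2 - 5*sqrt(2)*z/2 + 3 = (z - 3*sqrt(2)/2)*(z - sqrt(2))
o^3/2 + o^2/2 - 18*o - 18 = (o/2 + 1/2)*(o - 6)*(o + 6)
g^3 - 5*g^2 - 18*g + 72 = (g - 6)*(g - 3)*(g + 4)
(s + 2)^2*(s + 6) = s^3 + 10*s^2 + 28*s + 24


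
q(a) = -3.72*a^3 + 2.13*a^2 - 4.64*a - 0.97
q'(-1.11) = -23.12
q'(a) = -11.16*a^2 + 4.26*a - 4.64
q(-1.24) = 15.15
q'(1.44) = -21.65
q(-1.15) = 12.84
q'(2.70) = -74.49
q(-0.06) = -0.68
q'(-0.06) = -4.94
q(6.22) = -842.61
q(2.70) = -71.19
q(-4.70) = 454.11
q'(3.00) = -92.30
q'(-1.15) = -24.30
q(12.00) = -6178.09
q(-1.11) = 11.89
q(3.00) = -96.16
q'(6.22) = -409.91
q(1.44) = -14.34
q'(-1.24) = -27.08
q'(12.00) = -1560.56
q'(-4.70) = -271.19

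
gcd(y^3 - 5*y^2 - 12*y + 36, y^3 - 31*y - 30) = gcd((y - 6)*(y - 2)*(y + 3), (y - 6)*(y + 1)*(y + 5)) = y - 6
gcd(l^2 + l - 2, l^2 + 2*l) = l + 2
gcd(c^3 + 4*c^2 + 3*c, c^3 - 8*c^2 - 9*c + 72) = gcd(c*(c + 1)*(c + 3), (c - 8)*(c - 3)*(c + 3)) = c + 3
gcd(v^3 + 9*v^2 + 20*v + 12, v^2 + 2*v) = v + 2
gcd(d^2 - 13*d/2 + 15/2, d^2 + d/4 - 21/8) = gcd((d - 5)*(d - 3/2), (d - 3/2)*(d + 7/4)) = d - 3/2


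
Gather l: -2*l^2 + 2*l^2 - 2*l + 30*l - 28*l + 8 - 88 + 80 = 0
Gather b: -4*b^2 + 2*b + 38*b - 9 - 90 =-4*b^2 + 40*b - 99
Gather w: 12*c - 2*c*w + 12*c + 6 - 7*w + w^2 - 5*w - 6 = 24*c + w^2 + w*(-2*c - 12)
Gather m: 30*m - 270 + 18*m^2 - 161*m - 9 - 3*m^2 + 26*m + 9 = 15*m^2 - 105*m - 270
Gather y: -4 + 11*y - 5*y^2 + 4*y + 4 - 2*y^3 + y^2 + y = -2*y^3 - 4*y^2 + 16*y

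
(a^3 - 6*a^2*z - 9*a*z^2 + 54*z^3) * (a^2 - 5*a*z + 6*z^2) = a^5 - 11*a^4*z + 27*a^3*z^2 + 63*a^2*z^3 - 324*a*z^4 + 324*z^5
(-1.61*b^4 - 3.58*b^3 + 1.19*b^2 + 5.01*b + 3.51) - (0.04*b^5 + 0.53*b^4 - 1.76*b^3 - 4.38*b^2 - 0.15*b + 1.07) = -0.04*b^5 - 2.14*b^4 - 1.82*b^3 + 5.57*b^2 + 5.16*b + 2.44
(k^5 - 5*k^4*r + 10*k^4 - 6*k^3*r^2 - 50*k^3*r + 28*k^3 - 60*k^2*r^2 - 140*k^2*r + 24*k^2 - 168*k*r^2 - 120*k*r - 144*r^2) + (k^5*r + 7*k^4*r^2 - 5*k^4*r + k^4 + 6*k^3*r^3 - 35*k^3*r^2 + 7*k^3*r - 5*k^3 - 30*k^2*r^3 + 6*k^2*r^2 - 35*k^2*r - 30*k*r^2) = k^5*r + k^5 + 7*k^4*r^2 - 10*k^4*r + 11*k^4 + 6*k^3*r^3 - 41*k^3*r^2 - 43*k^3*r + 23*k^3 - 30*k^2*r^3 - 54*k^2*r^2 - 175*k^2*r + 24*k^2 - 198*k*r^2 - 120*k*r - 144*r^2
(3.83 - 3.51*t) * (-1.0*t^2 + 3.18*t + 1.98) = 3.51*t^3 - 14.9918*t^2 + 5.2296*t + 7.5834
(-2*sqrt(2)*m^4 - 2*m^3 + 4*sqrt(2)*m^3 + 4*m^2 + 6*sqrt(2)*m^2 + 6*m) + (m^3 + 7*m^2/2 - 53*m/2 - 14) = -2*sqrt(2)*m^4 - m^3 + 4*sqrt(2)*m^3 + 15*m^2/2 + 6*sqrt(2)*m^2 - 41*m/2 - 14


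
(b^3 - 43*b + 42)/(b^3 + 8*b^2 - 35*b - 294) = (b - 1)/(b + 7)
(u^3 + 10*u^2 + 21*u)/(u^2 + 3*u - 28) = u*(u + 3)/(u - 4)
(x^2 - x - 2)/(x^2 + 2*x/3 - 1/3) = 3*(x - 2)/(3*x - 1)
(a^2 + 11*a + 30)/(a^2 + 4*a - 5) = (a + 6)/(a - 1)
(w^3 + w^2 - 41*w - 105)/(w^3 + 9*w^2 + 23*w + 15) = (w - 7)/(w + 1)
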